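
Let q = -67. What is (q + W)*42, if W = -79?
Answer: -6132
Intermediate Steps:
(q + W)*42 = (-67 - 79)*42 = -146*42 = -6132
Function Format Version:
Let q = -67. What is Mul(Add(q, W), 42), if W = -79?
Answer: -6132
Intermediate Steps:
Mul(Add(q, W), 42) = Mul(Add(-67, -79), 42) = Mul(-146, 42) = -6132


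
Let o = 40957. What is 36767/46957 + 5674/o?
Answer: 1772300037/1923217849 ≈ 0.92153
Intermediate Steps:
36767/46957 + 5674/o = 36767/46957 + 5674/40957 = 1772300037/1923217849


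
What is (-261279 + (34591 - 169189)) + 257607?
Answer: -138270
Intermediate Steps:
(-261279 + (34591 - 169189)) + 257607 = (-261279 - 134598) + 257607 = -395877 + 257607 = -138270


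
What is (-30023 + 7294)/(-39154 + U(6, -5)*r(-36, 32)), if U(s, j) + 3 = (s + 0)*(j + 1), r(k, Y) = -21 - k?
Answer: 1337/2327 ≈ 0.57456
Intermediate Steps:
U(s, j) = -3 + s*(1 + j) (U(s, j) = -3 + (s + 0)*(j + 1) = -3 + s*(1 + j))
(-30023 + 7294)/(-39154 + U(6, -5)*r(-36, 32)) = (-30023 + 7294)/(-39154 + (-3 + 6 - 5*6)*(-21 - 1*(-36))) = -22729/(-39154 + (-3 + 6 - 30)*(-21 + 36)) = -22729/(-39154 - 27*15) = -22729/(-39154 - 405) = -22729/(-39559) = -22729*(-1/39559) = 1337/2327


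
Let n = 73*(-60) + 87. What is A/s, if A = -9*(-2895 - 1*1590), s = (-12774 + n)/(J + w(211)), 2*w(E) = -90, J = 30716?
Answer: -412678305/5689 ≈ -72540.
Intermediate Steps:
n = -4293 (n = -4380 + 87 = -4293)
w(E) = -45 (w(E) = (1/2)*(-90) = -45)
s = -17067/30671 (s = (-12774 - 4293)/(30716 - 45) = -17067/30671 ≈ -0.55645)
A = 40365 (A = -9*(-2895 - 1590) = -9*(-4485) = 40365)
A/s = 40365/(-17067/30671) = 40365*(-30671/17067) = -412678305/5689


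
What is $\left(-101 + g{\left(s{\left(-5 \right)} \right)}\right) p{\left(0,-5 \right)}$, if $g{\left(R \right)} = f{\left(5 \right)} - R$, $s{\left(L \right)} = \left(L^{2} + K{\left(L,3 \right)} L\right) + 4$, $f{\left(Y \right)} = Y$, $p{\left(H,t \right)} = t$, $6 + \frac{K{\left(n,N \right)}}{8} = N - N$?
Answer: $1825$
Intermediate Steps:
$K{\left(n,N \right)} = -48$ ($K{\left(n,N \right)} = -48 + 8 \left(N - N\right) = -48 + 8 \cdot 0 = -48 + 0 = -48$)
$s{\left(L \right)} = 4 + L^{2} - 48 L$ ($s{\left(L \right)} = \left(L^{2} - 48 L\right) + 4 = 4 + L^{2} - 48 L$)
$g{\left(R \right)} = 5 - R$
$\left(-101 + g{\left(s{\left(-5 \right)} \right)}\right) p{\left(0,-5 \right)} = \left(-101 - \left(24 + 240\right)\right) \left(-5\right) = \left(-101 + \left(5 - \left(4 + 25 + 240\right)\right)\right) \left(-5\right) = \left(-101 + \left(5 - 269\right)\right) \left(-5\right) = \left(-101 - 264\right) \left(-5\right) = \left(-365\right) \left(-5\right) = 1825$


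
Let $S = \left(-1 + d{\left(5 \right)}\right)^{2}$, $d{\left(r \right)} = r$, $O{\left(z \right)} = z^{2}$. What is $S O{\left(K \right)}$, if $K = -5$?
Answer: $400$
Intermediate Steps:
$S = 16$ ($S = \left(-1 + 5\right)^{2} = 4^{2} = 16$)
$S O{\left(K \right)} = 16 \left(-5\right)^{2} = 16 \cdot 25 = 400$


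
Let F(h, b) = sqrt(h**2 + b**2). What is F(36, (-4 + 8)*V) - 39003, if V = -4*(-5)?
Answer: -39003 + 4*sqrt(481) ≈ -38915.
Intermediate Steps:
V = 20
F(h, b) = sqrt(b**2 + h**2)
F(36, (-4 + 8)*V) - 39003 = sqrt(((-4 + 8)*20)**2 + 36**2) - 39003 = sqrt((4*20)**2 + 1296) - 39003 = sqrt(80**2 + 1296) - 39003 = sqrt(6400 + 1296) - 39003 = sqrt(7696) - 39003 = 4*sqrt(481) - 39003 = -39003 + 4*sqrt(481)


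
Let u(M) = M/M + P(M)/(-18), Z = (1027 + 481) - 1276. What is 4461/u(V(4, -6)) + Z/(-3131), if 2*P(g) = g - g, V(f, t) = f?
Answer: 13967159/3131 ≈ 4460.9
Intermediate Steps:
Z = 232 (Z = 1508 - 1276 = 232)
P(g) = 0 (P(g) = (g - g)/2 = (1/2)*0 = 0)
u(M) = 1 (u(M) = M/M + 0/(-18) = 1 + 0*(-1/18) = 1 + 0 = 1)
4461/u(V(4, -6)) + Z/(-3131) = 4461/1 + 232/(-3131) = 4461*1 + 232*(-1/3131) = 4461 - 232/3131 = 13967159/3131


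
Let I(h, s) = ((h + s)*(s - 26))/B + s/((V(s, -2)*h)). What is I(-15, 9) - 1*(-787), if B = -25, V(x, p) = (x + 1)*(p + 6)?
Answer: 156581/200 ≈ 782.91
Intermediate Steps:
V(x, p) = (1 + x)*(6 + p)
I(h, s) = -(-26 + s)*(h + s)/25 + s/(h*(4 + 4*s)) (I(h, s) = ((h + s)*(s - 26))/(-25) + s/(((6 - 2 + 6*s - 2*s)*h)) = ((h + s)*(-26 + s))*(-1/25) + s/(((4 + 4*s)*h)) = ((-26 + s)*(h + s))*(-1/25) + s/((h*(4 + 4*s))) = -(-26 + s)*(h + s)/25 + s*(1/(h*(4 + 4*s))) = -(-26 + s)*(h + s)/25 + s/(h*(4 + 4*s)))
I(-15, 9) - 1*(-787) = ((1/4)*9 + (1/25)*(-15)*(1 + 9)*(-1*9**2 + 26*(-15) + 26*9 - 1*(-15)*9))/((-15)*(1 + 9)) - 1*(-787) = -1/15*(9/4 + (1/25)*(-15)*10*(-1*81 - 390 + 234 + 135))/10 + 787 = -1/15*1/10*(9/4 + (1/25)*(-15)*10*(-81 - 390 + 234 + 135)) + 787 = -1/15*1/10*(9/4 + (1/25)*(-15)*10*(-102)) + 787 = -1/15*1/10*(9/4 + 612) + 787 = -1/15*1/10*2457/4 + 787 = -819/200 + 787 = 156581/200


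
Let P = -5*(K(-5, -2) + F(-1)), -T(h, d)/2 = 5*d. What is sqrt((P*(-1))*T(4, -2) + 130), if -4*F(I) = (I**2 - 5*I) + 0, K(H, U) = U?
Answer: 2*I*sqrt(55) ≈ 14.832*I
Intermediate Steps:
F(I) = -I**2/4 + 5*I/4 (F(I) = -((I**2 - 5*I) + 0)/4 = -(I**2 - 5*I)/4 = -I**2/4 + 5*I/4)
T(h, d) = -10*d
P = 35/2 (P = -5*(-2 + (1/4)*(-1)*(5 - 1*(-1))) = -5*(-2 + (1/4)*(-1)*(5 + 1)) = -5*(-2 + (1/4)*(-1)*6) = -5*(-2 - 3/2) = -5*(-7/2) = 35/2 ≈ 17.500)
sqrt((P*(-1))*T(4, -2) + 130) = sqrt(((35/2)*(-1))*(-10*(-2)) + 130) = sqrt(-35/2*20 + 130) = sqrt(-350 + 130) = sqrt(-220) = 2*I*sqrt(55)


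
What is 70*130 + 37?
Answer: 9137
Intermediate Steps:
70*130 + 37 = 9100 + 37 = 9137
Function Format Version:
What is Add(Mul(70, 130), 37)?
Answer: 9137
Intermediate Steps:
Add(Mul(70, 130), 37) = Add(9100, 37) = 9137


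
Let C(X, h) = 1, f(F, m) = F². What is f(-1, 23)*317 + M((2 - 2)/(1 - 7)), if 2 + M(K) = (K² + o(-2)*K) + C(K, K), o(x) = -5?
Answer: 316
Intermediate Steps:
M(K) = -1 + K² - 5*K (M(K) = -2 + ((K² - 5*K) + 1) = -2 + (1 + K² - 5*K) = -1 + K² - 5*K)
f(-1, 23)*317 + M((2 - 2)/(1 - 7)) = (-1)²*317 + (-1 + ((2 - 2)/(1 - 7))² - 5*(2 - 2)/(1 - 7)) = 1*317 + (-1 + (0/(-6))² - 0/(-6)) = 317 + (-1 + (0*(-⅙))² - 0*(-1)/6) = 317 + (-1 + 0² - 5*0) = 317 + (-1 + 0 + 0) = 317 - 1 = 316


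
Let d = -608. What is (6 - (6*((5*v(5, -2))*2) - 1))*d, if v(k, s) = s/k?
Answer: -18848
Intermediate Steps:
(6 - (6*((5*v(5, -2))*2) - 1))*d = (6 - (6*((5*(-2/5))*2) - 1))*(-608) = (6 - (6*((5*(-2*⅕))*2) - 1))*(-608) = (6 - (6*((5*(-⅖))*2) - 1))*(-608) = (6 - (6*(-2*2) - 1))*(-608) = (6 - (6*(-4) - 1))*(-608) = (6 - (-24 - 1))*(-608) = (6 - 1*(-25))*(-608) = (6 + 25)*(-608) = 31*(-608) = -18848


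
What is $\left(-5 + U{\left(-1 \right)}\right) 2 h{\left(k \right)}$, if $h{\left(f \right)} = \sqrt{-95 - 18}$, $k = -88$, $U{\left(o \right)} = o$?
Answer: $- 12 i \sqrt{113} \approx - 127.56 i$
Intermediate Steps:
$h{\left(f \right)} = i \sqrt{113}$ ($h{\left(f \right)} = \sqrt{-113} = i \sqrt{113}$)
$\left(-5 + U{\left(-1 \right)}\right) 2 h{\left(k \right)} = \left(-5 - 1\right) 2 i \sqrt{113} = \left(-6\right) 2 i \sqrt{113} = - 12 i \sqrt{113}$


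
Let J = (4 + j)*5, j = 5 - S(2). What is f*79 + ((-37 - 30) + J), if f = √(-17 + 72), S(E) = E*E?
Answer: -42 + 79*√55 ≈ 543.88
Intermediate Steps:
S(E) = E²
f = √55 ≈ 7.4162
j = 1 (j = 5 - 1*2² = 5 - 1*4 = 5 - 4 = 1)
J = 25 (J = (4 + 1)*5 = 5*5 = 25)
f*79 + ((-37 - 30) + J) = √55*79 + ((-37 - 30) + 25) = 79*√55 + (-67 + 25) = 79*√55 - 42 = -42 + 79*√55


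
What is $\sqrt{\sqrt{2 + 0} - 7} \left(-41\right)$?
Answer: $- 41 i \sqrt{7 - \sqrt{2}} \approx - 96.901 i$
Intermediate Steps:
$\sqrt{\sqrt{2 + 0} - 7} \left(-41\right) = \sqrt{\sqrt{2} - 7} \left(-41\right) = \sqrt{-7 + \sqrt{2}} \left(-41\right) = - 41 \sqrt{-7 + \sqrt{2}}$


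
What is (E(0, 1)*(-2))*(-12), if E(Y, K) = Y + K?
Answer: 24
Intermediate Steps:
E(Y, K) = K + Y
(E(0, 1)*(-2))*(-12) = ((1 + 0)*(-2))*(-12) = (1*(-2))*(-12) = -2*(-12) = 24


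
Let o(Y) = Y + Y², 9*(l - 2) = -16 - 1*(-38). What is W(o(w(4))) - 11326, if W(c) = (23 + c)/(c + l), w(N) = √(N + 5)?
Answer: -1675933/148 ≈ -11324.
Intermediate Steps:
w(N) = √(5 + N)
l = 40/9 (l = 2 + (-16 - 1*(-38))/9 = 2 + (-16 + 38)/9 = 2 + (⅑)*22 = 2 + 22/9 = 40/9 ≈ 4.4444)
W(c) = (23 + c)/(40/9 + c) (W(c) = (23 + c)/(c + 40/9) = (23 + c)/(40/9 + c))
W(o(w(4))) - 11326 = 9*(23 + √(5 + 4)*(1 + √(5 + 4)))/(40 + 9*(√(5 + 4)*(1 + √(5 + 4)))) - 11326 = 9*(23 + √9*(1 + √9))/(40 + 9*(√9*(1 + √9))) - 11326 = 9*(23 + 3*(1 + 3))/(40 + 9*(3*(1 + 3))) - 11326 = 9*(23 + 3*4)/(40 + 9*(3*4)) - 11326 = 9*(23 + 12)/(40 + 9*12) - 11326 = 9*35/(40 + 108) - 11326 = 9*35/148 - 11326 = 9*(1/148)*35 - 11326 = 315/148 - 11326 = -1675933/148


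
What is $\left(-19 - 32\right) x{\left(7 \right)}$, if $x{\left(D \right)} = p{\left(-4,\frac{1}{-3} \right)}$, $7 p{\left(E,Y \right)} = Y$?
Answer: $\frac{17}{7} \approx 2.4286$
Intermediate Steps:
$p{\left(E,Y \right)} = \frac{Y}{7}$
$x{\left(D \right)} = - \frac{1}{21}$ ($x{\left(D \right)} = \frac{1}{7 \left(-3\right)} = \frac{1}{7} \left(- \frac{1}{3}\right) = - \frac{1}{21}$)
$\left(-19 - 32\right) x{\left(7 \right)} = \left(-19 - 32\right) \left(- \frac{1}{21}\right) = \left(-51\right) \left(- \frac{1}{21}\right) = \frac{17}{7}$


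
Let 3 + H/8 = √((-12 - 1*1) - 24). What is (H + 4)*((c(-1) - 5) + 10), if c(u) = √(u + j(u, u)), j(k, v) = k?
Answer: -4*(5 + I*√2)*(5 - 2*I*√37) ≈ -168.82 + 215.03*I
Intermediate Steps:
c(u) = √2*√u (c(u) = √(u + u) = √(2*u) = √2*√u)
H = -24 + 8*I*√37 (H = -24 + 8*√((-12 - 1*1) - 24) = -24 + 8*√((-12 - 1) - 24) = -24 + 8*√(-13 - 24) = -24 + 8*√(-37) = -24 + 8*(I*√37) = -24 + 8*I*√37 ≈ -24.0 + 48.662*I)
(H + 4)*((c(-1) - 5) + 10) = ((-24 + 8*I*√37) + 4)*((√2*√(-1) - 5) + 10) = (-20 + 8*I*√37)*((√2*I - 5) + 10) = (-20 + 8*I*√37)*((I*√2 - 5) + 10) = (-20 + 8*I*√37)*((-5 + I*√2) + 10) = (-20 + 8*I*√37)*(5 + I*√2)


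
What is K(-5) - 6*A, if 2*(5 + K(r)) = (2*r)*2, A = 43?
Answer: -273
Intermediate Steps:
K(r) = -5 + 2*r (K(r) = -5 + ((2*r)*2)/2 = -5 + (4*r)/2 = -5 + 2*r)
K(-5) - 6*A = (-5 + 2*(-5)) - 6*43 = (-5 - 10) - 258 = -15 - 258 = -273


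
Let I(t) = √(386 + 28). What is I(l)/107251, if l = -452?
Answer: 3*√46/107251 ≈ 0.00018971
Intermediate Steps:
I(t) = 3*√46 (I(t) = √414 = 3*√46)
I(l)/107251 = (3*√46)/107251 = (3*√46)*(1/107251) = 3*√46/107251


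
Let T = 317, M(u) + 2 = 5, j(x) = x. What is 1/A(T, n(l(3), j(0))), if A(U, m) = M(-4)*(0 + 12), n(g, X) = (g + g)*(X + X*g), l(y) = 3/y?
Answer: 1/36 ≈ 0.027778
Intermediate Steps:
M(u) = 3 (M(u) = -2 + 5 = 3)
n(g, X) = 2*g*(X + X*g) (n(g, X) = (2*g)*(X + X*g) = 2*g*(X + X*g))
A(U, m) = 36 (A(U, m) = 3*(0 + 12) = 3*12 = 36)
1/A(T, n(l(3), j(0))) = 1/36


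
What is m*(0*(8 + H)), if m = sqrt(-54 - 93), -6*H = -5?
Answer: 0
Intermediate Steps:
H = 5/6 (H = -1/6*(-5) = 5/6 ≈ 0.83333)
m = 7*I*sqrt(3) (m = sqrt(-147) = 7*I*sqrt(3) ≈ 12.124*I)
m*(0*(8 + H)) = (7*I*sqrt(3))*(0*(8 + 5/6)) = (7*I*sqrt(3))*(0*(53/6)) = (7*I*sqrt(3))*0 = 0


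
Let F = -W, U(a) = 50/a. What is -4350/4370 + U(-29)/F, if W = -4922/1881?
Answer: -2243280/1356011 ≈ -1.6543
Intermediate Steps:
W = -4922/1881 (W = -4922*1/1881 = -4922/1881 ≈ -2.6167)
F = 4922/1881 (F = -1*(-4922/1881) = 4922/1881 ≈ 2.6167)
-4350/4370 + U(-29)/F = -4350/4370 + (50/(-29))/(4922/1881) = -4350*1/4370 + (50*(-1/29))*(1881/4922) = -435/437 - 50/29*1881/4922 = -435/437 - 47025/71369 = -2243280/1356011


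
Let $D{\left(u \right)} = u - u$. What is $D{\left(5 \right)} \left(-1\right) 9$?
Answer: $0$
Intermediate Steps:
$D{\left(u \right)} = 0$
$D{\left(5 \right)} \left(-1\right) 9 = 0 \left(-1\right) 9 = 0 \cdot 9 = 0$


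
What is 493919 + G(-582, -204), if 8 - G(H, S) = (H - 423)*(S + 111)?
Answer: 400462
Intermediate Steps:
G(H, S) = 8 - (-423 + H)*(111 + S) (G(H, S) = 8 - (H - 423)*(S + 111) = 8 - (-423 + H)*(111 + S))
493919 + G(-582, -204) = 493919 + (46961 - 111*(-582) + 423*(-204) - 1*(-582)*(-204)) = 493919 + (46961 + 64602 - 86292 - 118728) = 493919 - 93457 = 400462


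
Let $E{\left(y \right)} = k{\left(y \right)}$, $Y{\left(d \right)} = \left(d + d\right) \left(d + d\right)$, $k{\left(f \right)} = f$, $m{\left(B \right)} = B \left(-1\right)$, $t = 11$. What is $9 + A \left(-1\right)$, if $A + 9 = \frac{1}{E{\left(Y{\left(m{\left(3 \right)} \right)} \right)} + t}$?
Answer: $\frac{845}{47} \approx 17.979$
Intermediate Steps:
$m{\left(B \right)} = - B$
$Y{\left(d \right)} = 4 d^{2}$ ($Y{\left(d \right)} = 2 d 2 d = 4 d^{2}$)
$E{\left(y \right)} = y$
$A = - \frac{422}{47}$ ($A = -9 + \frac{1}{4 \left(\left(-1\right) 3\right)^{2} + 11} = -9 + \frac{1}{4 \left(-3\right)^{2} + 11} = -9 + \frac{1}{4 \cdot 9 + 11} = -9 + \frac{1}{36 + 11} = -9 + \frac{1}{47} = - \frac{422}{47} \approx -8.9787$)
$9 + A \left(-1\right) = 9 - - \frac{422}{47} = 9 + \frac{422}{47} = \frac{845}{47}$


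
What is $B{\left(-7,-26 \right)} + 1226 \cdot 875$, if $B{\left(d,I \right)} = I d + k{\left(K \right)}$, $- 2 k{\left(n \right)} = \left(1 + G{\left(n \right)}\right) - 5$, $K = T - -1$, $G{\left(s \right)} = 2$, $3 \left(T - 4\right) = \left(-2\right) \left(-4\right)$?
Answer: $1072933$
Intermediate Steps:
$T = \frac{20}{3}$ ($T = 4 + \frac{\left(-2\right) \left(-4\right)}{3} = 4 + \frac{1}{3} \cdot 8 = 4 + \frac{8}{3} = \frac{20}{3} \approx 6.6667$)
$K = \frac{23}{3}$ ($K = \frac{20}{3} - -1 = \frac{20}{3} + 1 = \frac{23}{3} \approx 7.6667$)
$k{\left(n \right)} = 1$ ($k{\left(n \right)} = - \frac{\left(1 + 2\right) - 5}{2} = - \frac{3 - 5}{2} = \left(- \frac{1}{2}\right) \left(-2\right) = 1$)
$B{\left(d,I \right)} = 1 + I d$ ($B{\left(d,I \right)} = I d + 1 = 1 + I d$)
$B{\left(-7,-26 \right)} + 1226 \cdot 875 = \left(1 - -182\right) + 1226 \cdot 875 = \left(1 + 182\right) + 1072750 = 183 + 1072750 = 1072933$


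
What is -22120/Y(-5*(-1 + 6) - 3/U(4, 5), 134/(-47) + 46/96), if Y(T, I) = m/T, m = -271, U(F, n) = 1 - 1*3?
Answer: -519820/271 ≈ -1918.2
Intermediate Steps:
U(F, n) = -2 (U(F, n) = 1 - 3 = -2)
Y(T, I) = -271/T
-22120/Y(-5*(-1 + 6) - 3/U(4, 5), 134/(-47) + 46/96) = -(-33180/271 + 110600*(-1 + 6)/271) = -22120/((-271/(-5*5 - 3*(-½)))) = -22120/((-271/(-25 + 3/2))) = -22120/((-271/(-47/2))) = -22120/((-271*(-2/47))) = -22120/542/47 = -22120*47/542 = -519820/271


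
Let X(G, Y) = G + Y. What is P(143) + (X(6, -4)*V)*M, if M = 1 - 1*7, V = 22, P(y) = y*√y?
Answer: -264 + 143*√143 ≈ 1446.0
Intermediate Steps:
P(y) = y^(3/2)
M = -6 (M = 1 - 7 = -6)
P(143) + (X(6, -4)*V)*M = 143^(3/2) + ((6 - 4)*22)*(-6) = 143*√143 + (2*22)*(-6) = 143*√143 + 44*(-6) = 143*√143 - 264 = -264 + 143*√143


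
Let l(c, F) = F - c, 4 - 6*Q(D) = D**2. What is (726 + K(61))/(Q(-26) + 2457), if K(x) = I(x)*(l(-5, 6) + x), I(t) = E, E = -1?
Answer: 654/2345 ≈ 0.27889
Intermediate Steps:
Q(D) = 2/3 - D**2/6
I(t) = -1
K(x) = -11 - x (K(x) = -((6 - 1*(-5)) + x) = -((6 + 5) + x) = -(11 + x) = -11 - x)
(726 + K(61))/(Q(-26) + 2457) = (726 + (-11 - 1*61))/((2/3 - 1/6*(-26)**2) + 2457) = (726 + (-11 - 61))/((2/3 - 1/6*676) + 2457) = (726 - 72)/((2/3 - 338/3) + 2457) = 654/(-112 + 2457) = 654/2345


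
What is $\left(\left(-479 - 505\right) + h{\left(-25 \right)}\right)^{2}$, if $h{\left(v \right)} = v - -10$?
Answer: $998001$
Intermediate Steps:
$h{\left(v \right)} = 10 + v$ ($h{\left(v \right)} = v + 10 = 10 + v$)
$\left(\left(-479 - 505\right) + h{\left(-25 \right)}\right)^{2} = \left(\left(-479 - 505\right) + \left(10 - 25\right)\right)^{2} = \left(-984 - 15\right)^{2} = \left(-999\right)^{2} = 998001$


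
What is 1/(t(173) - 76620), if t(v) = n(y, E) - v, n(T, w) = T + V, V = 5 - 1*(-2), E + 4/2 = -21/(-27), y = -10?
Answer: -1/76796 ≈ -1.3022e-5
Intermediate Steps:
E = -11/9 (E = -2 - 21/(-27) = -2 - 21*(-1/27) = -2 + 7/9 = -11/9 ≈ -1.2222)
V = 7 (V = 5 + 2 = 7)
n(T, w) = 7 + T (n(T, w) = T + 7 = 7 + T)
t(v) = -3 - v (t(v) = (7 - 10) - v = -3 - v)
1/(t(173) - 76620) = 1/((-3 - 1*173) - 76620) = 1/((-3 - 173) - 76620) = 1/(-176 - 76620) = 1/(-76796) = -1/76796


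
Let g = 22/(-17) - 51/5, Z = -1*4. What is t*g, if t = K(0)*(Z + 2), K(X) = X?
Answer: 0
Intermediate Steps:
Z = -4
g = -977/85 (g = 22*(-1/17) - 51*⅕ = -22/17 - 51/5 = -977/85 ≈ -11.494)
t = 0 (t = 0*(-4 + 2) = 0*(-2) = 0)
t*g = 0*(-977/85) = 0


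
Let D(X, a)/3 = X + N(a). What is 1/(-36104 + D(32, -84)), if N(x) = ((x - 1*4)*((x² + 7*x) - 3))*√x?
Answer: I/(8*(-4501*I + 426690*√21)) ≈ -1.4715e-10 + 6.3927e-8*I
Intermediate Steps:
N(x) = √x*(-4 + x)*(-3 + x² + 7*x) (N(x) = ((x - 4)*(-3 + x² + 7*x))*√x = ((-4 + x)*(-3 + x² + 7*x))*√x = √x*(-4 + x)*(-3 + x² + 7*x))
D(X, a) = 3*X + 3*√a*(12 + a³ - 31*a + 3*a²) (D(X, a) = 3*(X + √a*(12 + a³ - 31*a + 3*a²)) = 3*X + 3*√a*(12 + a³ - 31*a + 3*a²))
1/(-36104 + D(32, -84)) = 1/(-36104 + (3*32 + 3*√(-84)*(12 + (-84)³ - 31*(-84) + 3*(-84)²))) = 1/(-36104 + (96 + 3*(2*I*√21)*(12 - 592704 + 2604 + 3*7056))) = 1/(-36104 + (96 + 3*(2*I*√21)*(12 - 592704 + 2604 + 21168))) = 1/(-36104 + (96 + 3*(2*I*√21)*(-568920))) = 1/(-36104 + (96 - 3413520*I*√21)) = 1/(-36008 - 3413520*I*√21)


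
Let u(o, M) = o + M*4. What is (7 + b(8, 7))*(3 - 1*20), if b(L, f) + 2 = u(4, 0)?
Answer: -153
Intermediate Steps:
u(o, M) = o + 4*M
b(L, f) = 2 (b(L, f) = -2 + (4 + 4*0) = -2 + (4 + 0) = -2 + 4 = 2)
(7 + b(8, 7))*(3 - 1*20) = (7 + 2)*(3 - 1*20) = 9*(3 - 20) = 9*(-17) = -153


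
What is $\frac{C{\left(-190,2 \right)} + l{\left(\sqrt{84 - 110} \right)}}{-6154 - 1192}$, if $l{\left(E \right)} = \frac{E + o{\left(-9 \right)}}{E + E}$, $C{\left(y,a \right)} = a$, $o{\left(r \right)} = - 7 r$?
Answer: $- \frac{5}{14692} + \frac{63 i \sqrt{26}}{381992} \approx -0.00034032 + 0.00084096 i$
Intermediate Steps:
$l{\left(E \right)} = \frac{63 + E}{2 E}$ ($l{\left(E \right)} = \frac{E - -63}{E + E} = \frac{E + 63}{2 E} = \left(63 + E\right) \frac{1}{2 E} = \frac{63 + E}{2 E}$)
$\frac{C{\left(-190,2 \right)} + l{\left(\sqrt{84 - 110} \right)}}{-6154 - 1192} = \frac{2 + \frac{63 + \sqrt{84 - 110}}{2 \sqrt{84 - 110}}}{-6154 - 1192} = \frac{2 + \frac{63 + \sqrt{-26}}{2 \sqrt{-26}}}{-7346} = \left(2 + \frac{63 + i \sqrt{26}}{2 i \sqrt{26}}\right) \left(- \frac{1}{7346}\right) = \left(2 + \frac{- \frac{i \sqrt{26}}{26} \left(63 + i \sqrt{26}\right)}{2}\right) \left(- \frac{1}{7346}\right) = \left(2 - \frac{i \sqrt{26} \left(63 + i \sqrt{26}\right)}{52}\right) \left(- \frac{1}{7346}\right) = - \frac{1}{3673} + \frac{i \sqrt{26} \left(63 + i \sqrt{26}\right)}{381992}$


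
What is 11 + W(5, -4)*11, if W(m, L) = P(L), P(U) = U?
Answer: -33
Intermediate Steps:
W(m, L) = L
11 + W(5, -4)*11 = 11 - 4*11 = 11 - 44 = -33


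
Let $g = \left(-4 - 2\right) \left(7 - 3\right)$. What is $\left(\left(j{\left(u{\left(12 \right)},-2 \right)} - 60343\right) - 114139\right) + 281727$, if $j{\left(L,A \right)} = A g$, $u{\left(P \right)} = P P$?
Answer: $107293$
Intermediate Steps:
$u{\left(P \right)} = P^{2}$
$g = -24$ ($g = \left(-6\right) 4 = -24$)
$j{\left(L,A \right)} = - 24 A$ ($j{\left(L,A \right)} = A \left(-24\right) = - 24 A$)
$\left(\left(j{\left(u{\left(12 \right)},-2 \right)} - 60343\right) - 114139\right) + 281727 = \left(\left(\left(-24\right) \left(-2\right) - 60343\right) - 114139\right) + 281727 = \left(\left(48 - 60343\right) - 114139\right) + 281727 = \left(-60295 - 114139\right) + 281727 = -174434 + 281727 = 107293$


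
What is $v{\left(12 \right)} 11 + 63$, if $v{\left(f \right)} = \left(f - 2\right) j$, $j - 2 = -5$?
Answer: $-267$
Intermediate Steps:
$j = -3$ ($j = 2 - 5 = -3$)
$v{\left(f \right)} = 6 - 3 f$ ($v{\left(f \right)} = \left(f - 2\right) \left(-3\right) = \left(-2 + f\right) \left(-3\right) = 6 - 3 f$)
$v{\left(12 \right)} 11 + 63 = \left(6 - 36\right) 11 + 63 = \left(-30\right) 11 + 63 = -330 + 63 = -267$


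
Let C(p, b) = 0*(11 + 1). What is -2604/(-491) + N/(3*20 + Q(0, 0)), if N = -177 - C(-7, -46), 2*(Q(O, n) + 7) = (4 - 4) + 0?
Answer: 51105/26023 ≈ 1.9638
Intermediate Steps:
Q(O, n) = -7 (Q(O, n) = -7 + ((4 - 4) + 0)/2 = -7 + (0 + 0)/2 = -7 + (1/2)*0 = -7 + 0 = -7)
C(p, b) = 0 (C(p, b) = 0*12 = 0)
N = -177 (N = -177 - 1*0 = -177 + 0 = -177)
-2604/(-491) + N/(3*20 + Q(0, 0)) = -2604/(-491) - 177/(3*20 - 7) = -2604*(-1/491) - 177/(60 - 7) = 2604/491 - 177/53 = 51105/26023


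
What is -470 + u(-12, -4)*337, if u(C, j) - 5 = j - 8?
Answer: -2829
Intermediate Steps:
u(C, j) = -3 + j (u(C, j) = 5 + (j - 8) = 5 + (-8 + j) = -3 + j)
-470 + u(-12, -4)*337 = -470 + (-3 - 4)*337 = -470 - 7*337 = -470 - 2359 = -2829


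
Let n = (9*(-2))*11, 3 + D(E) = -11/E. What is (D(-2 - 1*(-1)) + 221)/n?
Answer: -229/198 ≈ -1.1566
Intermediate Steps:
D(E) = -3 - 11/E
n = -198 (n = -18*11 = -198)
(D(-2 - 1*(-1)) + 221)/n = ((-3 - 11/(-2 - 1*(-1))) + 221)/(-198) = ((-3 - 11/(-2 + 1)) + 221)*(-1/198) = ((-3 - 11/(-1)) + 221)*(-1/198) = ((-3 - 11*(-1)) + 221)*(-1/198) = ((-3 + 11) + 221)*(-1/198) = (8 + 221)*(-1/198) = 229*(-1/198) = -229/198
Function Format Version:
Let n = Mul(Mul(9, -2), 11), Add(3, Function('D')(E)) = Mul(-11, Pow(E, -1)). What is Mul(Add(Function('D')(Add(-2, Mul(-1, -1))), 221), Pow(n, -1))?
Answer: Rational(-229, 198) ≈ -1.1566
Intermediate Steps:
Function('D')(E) = Add(-3, Mul(-11, Pow(E, -1)))
n = -198 (n = Mul(-18, 11) = -198)
Mul(Add(Function('D')(Add(-2, Mul(-1, -1))), 221), Pow(n, -1)) = Mul(Add(Add(-3, Mul(-11, Pow(Add(-2, Mul(-1, -1)), -1))), 221), Pow(-198, -1)) = Mul(Add(Add(-3, Mul(-11, Pow(Add(-2, 1), -1))), 221), Rational(-1, 198)) = Mul(Add(Add(-3, Mul(-11, Pow(-1, -1))), 221), Rational(-1, 198)) = Mul(Add(Add(-3, Mul(-11, -1)), 221), Rational(-1, 198)) = Mul(Add(Add(-3, 11), 221), Rational(-1, 198)) = Mul(Add(8, 221), Rational(-1, 198)) = Mul(229, Rational(-1, 198)) = Rational(-229, 198)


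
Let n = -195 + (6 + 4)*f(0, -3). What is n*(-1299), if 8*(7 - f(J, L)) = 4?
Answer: 168870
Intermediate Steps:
f(J, L) = 13/2 (f(J, L) = 7 - ⅛*4 = 7 - ½ = 13/2)
n = -130 (n = -195 + (6 + 4)*(13/2) = -195 + 10*(13/2) = -195 + 65 = -130)
n*(-1299) = -130*(-1299) = 168870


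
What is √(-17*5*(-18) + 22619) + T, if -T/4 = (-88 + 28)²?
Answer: -14400 + √24149 ≈ -14245.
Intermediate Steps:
T = -14400 (T = -4*(-88 + 28)² = -4*(-60)² = -4*3600 = -14400)
√(-17*5*(-18) + 22619) + T = √(-17*5*(-18) + 22619) - 14400 = √(-85*(-18) + 22619) - 14400 = √(1530 + 22619) - 14400 = √24149 - 14400 = -14400 + √24149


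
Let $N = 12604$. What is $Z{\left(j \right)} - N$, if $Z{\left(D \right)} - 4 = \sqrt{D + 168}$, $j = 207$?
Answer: $-12600 + 5 \sqrt{15} \approx -12581.0$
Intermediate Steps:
$Z{\left(D \right)} = 4 + \sqrt{168 + D}$ ($Z{\left(D \right)} = 4 + \sqrt{D + 168} = 4 + \sqrt{168 + D}$)
$Z{\left(j \right)} - N = \left(4 + \sqrt{168 + 207}\right) - 12604 = \left(4 + \sqrt{375}\right) - 12604 = \left(4 + 5 \sqrt{15}\right) - 12604 = -12600 + 5 \sqrt{15}$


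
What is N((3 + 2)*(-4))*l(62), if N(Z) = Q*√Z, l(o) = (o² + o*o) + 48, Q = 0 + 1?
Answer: 15472*I*√5 ≈ 34596.0*I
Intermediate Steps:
Q = 1
l(o) = 48 + 2*o² (l(o) = (o² + o²) + 48 = 2*o² + 48 = 48 + 2*o²)
N(Z) = √Z (N(Z) = 1*√Z = √Z)
N((3 + 2)*(-4))*l(62) = √((3 + 2)*(-4))*(48 + 2*62²) = √(5*(-4))*(48 + 2*3844) = √(-20)*(48 + 7688) = (2*I*√5)*7736 = 15472*I*√5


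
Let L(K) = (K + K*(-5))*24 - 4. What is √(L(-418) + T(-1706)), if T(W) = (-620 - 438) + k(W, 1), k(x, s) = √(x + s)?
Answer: √(39066 + I*√1705) ≈ 197.65 + 0.104*I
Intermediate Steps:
k(x, s) = √(s + x)
L(K) = -4 - 96*K (L(K) = (K - 5*K)*24 - 4 = -4*K*24 - 4 = -96*K - 4 = -4 - 96*K)
T(W) = -1058 + √(1 + W) (T(W) = (-620 - 438) + √(1 + W) = -1058 + √(1 + W))
√(L(-418) + T(-1706)) = √((-4 - 96*(-418)) + (-1058 + √(1 - 1706))) = √((-4 + 40128) + (-1058 + √(-1705))) = √(40124 + (-1058 + I*√1705)) = √(39066 + I*√1705)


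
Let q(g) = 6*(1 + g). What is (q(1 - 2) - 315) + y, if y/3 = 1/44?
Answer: -13857/44 ≈ -314.93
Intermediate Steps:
y = 3/44 ≈ 0.068182
q(g) = 6 + 6*g
(q(1 - 2) - 315) + y = ((6 + 6*(1 - 2)) - 315) + 3/44 = ((6 + 6*(-1)) - 315) + 3/44 = ((6 - 6) - 315) + 3/44 = (0 - 315) + 3/44 = -315 + 3/44 = -13857/44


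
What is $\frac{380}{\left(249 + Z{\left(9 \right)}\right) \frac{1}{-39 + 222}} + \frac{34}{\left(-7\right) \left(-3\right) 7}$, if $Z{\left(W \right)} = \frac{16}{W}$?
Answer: $\frac{1509478}{5439} \approx 277.53$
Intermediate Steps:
$\frac{380}{\left(249 + Z{\left(9 \right)}\right) \frac{1}{-39 + 222}} + \frac{34}{\left(-7\right) \left(-3\right) 7} = \frac{380}{\left(249 + \frac{16}{9}\right) \frac{1}{-39 + 222}} + \frac{34}{\left(-7\right) \left(-3\right) 7} = \frac{380}{\left(249 + 16 \cdot \frac{1}{9}\right) \frac{1}{183}} + \frac{34}{21 \cdot 7} = \frac{380}{\left(249 + \frac{16}{9}\right) \frac{1}{183}} + \frac{34}{147} = \frac{380}{\frac{2257}{9} \cdot \frac{1}{183}} + 34 \cdot \frac{1}{147} = \frac{380}{\frac{37}{27}} + \frac{34}{147} = 380 \cdot \frac{27}{37} + \frac{34}{147} = \frac{10260}{37} + \frac{34}{147} = \frac{1509478}{5439}$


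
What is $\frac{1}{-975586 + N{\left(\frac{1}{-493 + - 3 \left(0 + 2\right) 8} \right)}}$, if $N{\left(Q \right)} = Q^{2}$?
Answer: $- \frac{292681}{285535486065} \approx -1.025 \cdot 10^{-6}$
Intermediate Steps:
$\frac{1}{-975586 + N{\left(\frac{1}{-493 + - 3 \left(0 + 2\right) 8} \right)}} = \frac{1}{-975586 + \left(\frac{1}{-493 + - 3 \left(0 + 2\right) 8}\right)^{2}} = \frac{1}{-975586 + \left(\frac{1}{-493 + \left(-3\right) 2 \cdot 8}\right)^{2}} = \frac{1}{-975586 + \left(\frac{1}{-493 - 48}\right)^{2}} = \frac{1}{-975586 + \left(\frac{1}{-541}\right)^{2}} = \frac{1}{-975586 + \left(- \frac{1}{541}\right)^{2}} = \frac{1}{-975586 + \frac{1}{292681}} = \frac{1}{- \frac{285535486065}{292681}} = - \frac{292681}{285535486065}$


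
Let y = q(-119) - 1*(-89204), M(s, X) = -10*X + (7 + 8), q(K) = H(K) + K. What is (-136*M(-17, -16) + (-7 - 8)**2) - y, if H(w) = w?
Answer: -112541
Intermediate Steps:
q(K) = 2*K (q(K) = K + K = 2*K)
M(s, X) = 15 - 10*X (M(s, X) = -10*X + 15 = 15 - 10*X)
y = 88966 (y = 2*(-119) - 1*(-89204) = -238 + 89204 = 88966)
(-136*M(-17, -16) + (-7 - 8)**2) - y = (-136*(15 - 10*(-16)) + (-7 - 8)**2) - 1*88966 = (-136*(15 + 160) + (-15)**2) - 88966 = (-136*175 + 225) - 88966 = (-23800 + 225) - 88966 = -23575 - 88966 = -112541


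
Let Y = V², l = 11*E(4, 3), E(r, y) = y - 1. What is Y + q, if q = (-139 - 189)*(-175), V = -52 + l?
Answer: 58300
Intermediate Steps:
E(r, y) = -1 + y
l = 22 (l = 11*(-1 + 3) = 11*2 = 22)
V = -30 (V = -52 + 22 = -30)
q = 57400 (q = -328*(-175) = 57400)
Y = 900 (Y = (-30)² = 900)
Y + q = 900 + 57400 = 58300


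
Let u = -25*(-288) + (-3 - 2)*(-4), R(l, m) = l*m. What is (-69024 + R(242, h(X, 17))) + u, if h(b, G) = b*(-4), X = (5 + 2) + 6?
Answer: -74388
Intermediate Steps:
X = 13 (X = 7 + 6 = 13)
h(b, G) = -4*b
u = 7220 (u = 7200 - 5*(-4) = 7200 + 20 = 7220)
(-69024 + R(242, h(X, 17))) + u = (-69024 + 242*(-4*13)) + 7220 = (-69024 + 242*(-52)) + 7220 = (-69024 - 12584) + 7220 = -81608 + 7220 = -74388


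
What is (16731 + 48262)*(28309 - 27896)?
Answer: 26842109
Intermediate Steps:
(16731 + 48262)*(28309 - 27896) = 64993*413 = 26842109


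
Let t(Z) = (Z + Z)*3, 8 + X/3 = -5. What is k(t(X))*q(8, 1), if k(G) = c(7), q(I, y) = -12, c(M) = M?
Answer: -84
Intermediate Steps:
X = -39 (X = -24 + 3*(-5) = -24 - 15 = -39)
t(Z) = 6*Z (t(Z) = (2*Z)*3 = 6*Z)
k(G) = 7
k(t(X))*q(8, 1) = 7*(-12) = -84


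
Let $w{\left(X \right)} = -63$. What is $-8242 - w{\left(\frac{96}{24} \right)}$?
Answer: $-8179$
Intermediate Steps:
$-8242 - w{\left(\frac{96}{24} \right)} = -8242 - -63 = -8242 + 63 = -8179$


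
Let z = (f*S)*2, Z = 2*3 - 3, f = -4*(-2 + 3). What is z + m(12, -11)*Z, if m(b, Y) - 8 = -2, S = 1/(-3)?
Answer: 62/3 ≈ 20.667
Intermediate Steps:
S = -⅓ ≈ -0.33333
m(b, Y) = 6 (m(b, Y) = 8 - 2 = 6)
f = -4 (f = -4*1 = -4)
Z = 3 (Z = 6 - 3 = 3)
z = 8/3 (z = -4*(-⅓)*2 = (4/3)*2 = 8/3 ≈ 2.6667)
z + m(12, -11)*Z = 8/3 + 6*3 = 8/3 + 18 = 62/3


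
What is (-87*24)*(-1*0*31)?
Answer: 0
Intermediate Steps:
(-87*24)*(-1*0*31) = -0*31 = -2088*0 = 0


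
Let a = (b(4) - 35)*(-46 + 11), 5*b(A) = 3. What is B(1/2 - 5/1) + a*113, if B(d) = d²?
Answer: 544289/4 ≈ 1.3607e+5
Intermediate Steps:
b(A) = ⅗ (b(A) = (⅕)*3 = ⅗)
a = 1204 (a = (⅗ - 35)*(-46 + 11) = -172/5*(-35) = 1204)
B(1/2 - 5/1) + a*113 = (1/2 - 5/1)² + 1204*113 = (1*(½) - 5*1)² + 136052 = (½ - 5)² + 136052 = (-9/2)² + 136052 = 81/4 + 136052 = 544289/4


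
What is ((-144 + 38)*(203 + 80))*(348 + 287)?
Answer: -19048730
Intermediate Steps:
((-144 + 38)*(203 + 80))*(348 + 287) = -106*283*635 = -29998*635 = -19048730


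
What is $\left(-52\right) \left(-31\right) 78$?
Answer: $125736$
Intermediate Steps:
$\left(-52\right) \left(-31\right) 78 = 1612 \cdot 78 = 125736$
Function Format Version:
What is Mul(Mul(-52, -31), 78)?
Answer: 125736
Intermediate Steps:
Mul(Mul(-52, -31), 78) = Mul(1612, 78) = 125736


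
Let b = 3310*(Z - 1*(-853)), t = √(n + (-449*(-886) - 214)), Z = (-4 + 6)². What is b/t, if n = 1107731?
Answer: 2836670*√167259/501777 ≈ 2312.0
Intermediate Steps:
Z = 4 (Z = 2² = 4)
t = 3*√167259 (t = √(1107731 + (-449*(-886) - 214)) = √(1107731 + (397814 - 214)) = √(1107731 + 397600) = √1505331 = 3*√167259 ≈ 1226.9)
b = 2836670 (b = 3310*(4 - 1*(-853)) = 3310*(4 + 853) = 3310*857 = 2836670)
b/t = 2836670/((3*√167259)) = 2836670*(√167259/501777) = 2836670*√167259/501777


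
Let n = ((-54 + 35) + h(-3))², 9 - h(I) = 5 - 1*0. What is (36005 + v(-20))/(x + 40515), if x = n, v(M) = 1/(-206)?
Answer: 2472343/2797480 ≈ 0.88377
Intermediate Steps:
h(I) = 4 (h(I) = 9 - (5 - 1*0) = 9 - (5 + 0) = 9 - 1*5 = 9 - 5 = 4)
v(M) = -1/206
n = 225 (n = ((-54 + 35) + 4)² = (-19 + 4)² = (-15)² = 225)
x = 225
(36005 + v(-20))/(x + 40515) = (36005 - 1/206)/(225 + 40515) = (7417029/206)/40740 = (7417029/206)*(1/40740) = 2472343/2797480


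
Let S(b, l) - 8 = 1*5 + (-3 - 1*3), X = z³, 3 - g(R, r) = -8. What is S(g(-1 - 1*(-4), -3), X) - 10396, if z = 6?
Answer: -10389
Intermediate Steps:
g(R, r) = 11 (g(R, r) = 3 - 1*(-8) = 3 + 8 = 11)
X = 216 (X = 6³ = 216)
S(b, l) = 7 (S(b, l) = 8 + (1*5 + (-3 - 1*3)) = 8 + (5 + (-3 - 3)) = 8 + (5 - 6) = 8 - 1 = 7)
S(g(-1 - 1*(-4), -3), X) - 10396 = 7 - 10396 = -10389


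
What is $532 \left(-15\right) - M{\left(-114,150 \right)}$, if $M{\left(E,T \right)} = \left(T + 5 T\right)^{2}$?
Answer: $-817980$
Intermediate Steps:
$M{\left(E,T \right)} = 36 T^{2}$ ($M{\left(E,T \right)} = \left(6 T\right)^{2} = 36 T^{2}$)
$532 \left(-15\right) - M{\left(-114,150 \right)} = 532 \left(-15\right) - 36 \cdot 150^{2} = -7980 - 36 \cdot 22500 = -7980 - 810000 = -817980$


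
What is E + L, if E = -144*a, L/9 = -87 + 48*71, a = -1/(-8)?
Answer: 29871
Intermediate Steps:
a = 1/8 (a = -1*(-1/8) = 1/8 ≈ 0.12500)
L = 29889 (L = 9*(-87 + 48*71) = 9*(-87 + 3408) = 9*3321 = 29889)
E = -18 (E = -144*1/8 = -18)
E + L = -18 + 29889 = 29871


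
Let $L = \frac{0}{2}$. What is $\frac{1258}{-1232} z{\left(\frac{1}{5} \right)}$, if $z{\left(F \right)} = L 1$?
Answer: $0$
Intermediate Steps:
$L = 0$ ($L = 0 \cdot \frac{1}{2} = 0$)
$z{\left(F \right)} = 0$ ($z{\left(F \right)} = 0 \cdot 1 = 0$)
$\frac{1258}{-1232} z{\left(\frac{1}{5} \right)} = \frac{1258}{-1232} \cdot 0 = 1258 \left(- \frac{1}{1232}\right) 0 = \left(- \frac{629}{616}\right) 0 = 0$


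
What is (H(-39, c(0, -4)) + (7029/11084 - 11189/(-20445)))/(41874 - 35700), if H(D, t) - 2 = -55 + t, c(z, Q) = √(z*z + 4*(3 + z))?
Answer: -11742729359/1399104834120 + √3/3087 ≈ -0.0078319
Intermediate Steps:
c(z, Q) = √(12 + z² + 4*z) (c(z, Q) = √(z² + (12 + 4*z)) = √(12 + z² + 4*z))
H(D, t) = -53 + t (H(D, t) = 2 + (-55 + t) = -53 + t)
(H(-39, c(0, -4)) + (7029/11084 - 11189/(-20445)))/(41874 - 35700) = ((-53 + √(12 + 0² + 4*0)) + (7029/11084 - 11189/(-20445)))/(41874 - 35700) = ((-53 + √(12 + 0 + 0)) + (7029*(1/11084) - 11189*(-1/20445)))/6174 = ((-53 + √12) + (7029/11084 + 11189/20445))*(1/6174) = ((-53 + 2*√3) + 267726781/226612380)*(1/6174) = (-11742729359/226612380 + 2*√3)*(1/6174) = -11742729359/1399104834120 + √3/3087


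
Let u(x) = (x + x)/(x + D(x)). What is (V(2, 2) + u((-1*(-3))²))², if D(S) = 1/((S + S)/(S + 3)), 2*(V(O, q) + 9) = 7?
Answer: 44521/3364 ≈ 13.235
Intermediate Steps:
V(O, q) = -11/2 (V(O, q) = -9 + (½)*7 = -9 + 7/2 = -11/2)
D(S) = (3 + S)/(2*S) (D(S) = 1/((2*S)/(3 + S)) = 1/(2*S/(3 + S)) = (3 + S)/(2*S))
u(x) = 2*x/(x + (3 + x)/(2*x)) (u(x) = (x + x)/(x + (3 + x)/(2*x)) = (2*x)/(x + (3 + x)/(2*x)) = 2*x/(x + (3 + x)/(2*x)))
(V(2, 2) + u((-1*(-3))²))² = (-11/2 + 4*((-1*(-3))²)²/(3 + (-1*(-3))² + 2*((-1*(-3))²)²))² = (-11/2 + 4*(3²)²/(3 + 3² + 2*(3²)²))² = (-11/2 + 4*9²/(3 + 9 + 2*9²))² = (-11/2 + 4*81/(3 + 9 + 2*81))² = (-11/2 + 4*81/(3 + 9 + 162))² = (-11/2 + 4*81/174)² = (-11/2 + 4*81*(1/174))² = (-11/2 + 54/29)² = (-211/58)² = 44521/3364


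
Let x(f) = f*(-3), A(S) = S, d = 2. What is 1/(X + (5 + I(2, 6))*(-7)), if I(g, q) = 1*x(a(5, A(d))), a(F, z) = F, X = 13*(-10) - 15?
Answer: -1/75 ≈ -0.013333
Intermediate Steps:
X = -145 (X = -130 - 15 = -145)
x(f) = -3*f
I(g, q) = -15 (I(g, q) = 1*(-3*5) = 1*(-15) = -15)
1/(X + (5 + I(2, 6))*(-7)) = 1/(-145 + (5 - 15)*(-7)) = 1/(-145 - 10*(-7)) = 1/(-145 + 70) = 1/(-75) = -1/75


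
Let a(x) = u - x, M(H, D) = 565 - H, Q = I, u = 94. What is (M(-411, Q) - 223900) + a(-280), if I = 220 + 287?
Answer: -222550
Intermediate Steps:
I = 507
Q = 507
a(x) = 94 - x
(M(-411, Q) - 223900) + a(-280) = ((565 - 1*(-411)) - 223900) + (94 - 1*(-280)) = ((565 + 411) - 223900) + (94 + 280) = (976 - 223900) + 374 = -222924 + 374 = -222550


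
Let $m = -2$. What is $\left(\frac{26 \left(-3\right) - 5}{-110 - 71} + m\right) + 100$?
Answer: $\frac{17821}{181} \approx 98.458$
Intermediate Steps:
$\left(\frac{26 \left(-3\right) - 5}{-110 - 71} + m\right) + 100 = \left(\frac{26 \left(-3\right) - 5}{-110 - 71} - 2\right) + 100 = \left(\frac{-78 - 5}{-181} - 2\right) + 100 = \left(\left(-83\right) \left(- \frac{1}{181}\right) - 2\right) + 100 = \left(\frac{83}{181} - 2\right) + 100 = - \frac{279}{181} + 100 = \frac{17821}{181}$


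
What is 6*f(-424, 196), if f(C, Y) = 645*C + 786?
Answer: -1636164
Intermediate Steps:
f(C, Y) = 786 + 645*C
6*f(-424, 196) = 6*(786 + 645*(-424)) = 6*(786 - 273480) = 6*(-272694) = -1636164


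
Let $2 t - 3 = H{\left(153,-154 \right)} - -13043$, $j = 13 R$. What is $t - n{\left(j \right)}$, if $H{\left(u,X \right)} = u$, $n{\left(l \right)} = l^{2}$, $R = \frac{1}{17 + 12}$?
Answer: $\frac{11100021}{1682} \approx 6599.3$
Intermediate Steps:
$R = \frac{1}{29} \approx 0.034483$
$j = \frac{13}{29}$ ($j = 13 \cdot \frac{1}{29} = \frac{13}{29} \approx 0.44828$)
$t = \frac{13199}{2}$ ($t = \frac{3}{2} + \frac{153 - -13043}{2} = \frac{3}{2} + \frac{153 + 13043}{2} = \frac{3}{2} + \frac{1}{2} \cdot 13196 = \frac{3}{2} + 6598 = \frac{13199}{2} \approx 6599.5$)
$t - n{\left(j \right)} = \frac{13199}{2} - \left(\frac{13}{29}\right)^{2} = \frac{13199}{2} - \frac{169}{841} = \frac{11100021}{1682}$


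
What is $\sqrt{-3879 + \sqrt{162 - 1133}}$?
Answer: $\sqrt{-3879 + i \sqrt{971}} \approx 0.2502 + 62.282 i$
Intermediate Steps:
$\sqrt{-3879 + \sqrt{162 - 1133}} = \sqrt{-3879 + \sqrt{-971}} = \sqrt{-3879 + i \sqrt{971}}$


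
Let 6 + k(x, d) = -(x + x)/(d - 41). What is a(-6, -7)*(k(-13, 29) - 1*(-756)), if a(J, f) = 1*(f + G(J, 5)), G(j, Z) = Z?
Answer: -4487/3 ≈ -1495.7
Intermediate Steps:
k(x, d) = -6 - 2*x/(-41 + d) (k(x, d) = -6 - (x + x)/(d - 41) = -6 - 2*x/(-41 + d))
a(J, f) = 5 + f (a(J, f) = 1*(f + 5) = 1*(5 + f) = 5 + f)
a(-6, -7)*(k(-13, 29) - 1*(-756)) = (5 - 7)*(2*(123 - 1*(-13) - 3*29)/(-41 + 29) - 1*(-756)) = -2*(2*(123 + 13 - 87)/(-12) + 756) = -2*(2*(-1/12)*49 + 756) = -2*(-49/6 + 756) = -2*4487/6 = -4487/3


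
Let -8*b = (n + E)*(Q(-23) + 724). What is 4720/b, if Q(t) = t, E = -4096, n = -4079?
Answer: 7552/1146135 ≈ 0.0065891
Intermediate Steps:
b = 5730675/8 (b = -(-4079 - 4096)*(-23 + 724)/8 = -(-8175)*701/8 = -⅛*(-5730675) = 5730675/8 ≈ 7.1633e+5)
4720/b = 4720/(5730675/8) = 4720*(8/5730675) = 7552/1146135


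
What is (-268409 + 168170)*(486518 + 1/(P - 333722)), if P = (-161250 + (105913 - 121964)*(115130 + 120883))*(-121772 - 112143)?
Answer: -43216562144121963883070985/886164968805673 ≈ -4.8768e+10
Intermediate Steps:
P = 886164969139395 (P = (-161250 - 16051*236013)*(-233915) = (-161250 - 3788244663)*(-233915) = -3788405913*(-233915) = 886164969139395)
(-268409 + 168170)*(486518 + 1/(P - 333722)) = (-268409 + 168170)*(486518 + 1/(886164969139395 - 333722)) = -100239*(486518 + 1/886164968805673) = -100239*431135208293398416615/886164968805673 = -43216562144121963883070985/886164968805673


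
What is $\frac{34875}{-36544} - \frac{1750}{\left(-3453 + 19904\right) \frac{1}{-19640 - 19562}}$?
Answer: $\frac{2506472575375}{601185344} \approx 4169.2$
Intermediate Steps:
$\frac{34875}{-36544} - \frac{1750}{\left(-3453 + 19904\right) \frac{1}{-19640 - 19562}} = 34875 \left(- \frac{1}{36544}\right) - \frac{1750}{16451 \frac{1}{-39202}} = - \frac{34875}{36544} - \frac{1750}{16451 \left(- \frac{1}{39202}\right)} = - \frac{34875}{36544} - \frac{1750}{- \frac{16451}{39202}} = - \frac{34875}{36544} - - \frac{68603500}{16451} = - \frac{34875}{36544} + \frac{68603500}{16451} = \frac{2506472575375}{601185344}$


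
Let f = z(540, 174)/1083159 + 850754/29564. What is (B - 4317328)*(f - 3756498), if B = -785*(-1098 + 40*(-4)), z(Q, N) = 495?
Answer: 1011481498759498004491/80864931 ≈ 1.2508e+13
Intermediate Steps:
f = 4654123667/161729862 (f = 495/1083159 + 850754/29564 = 495*(1/1083159) + 850754*(1/29564) = 5/10941 + 425377/14782 = 4654123667/161729862 ≈ 28.777)
B = 987530 (B = -785*(-1098 - 160) = -785*(-1258) = 987530)
(B - 4317328)*(f - 3756498) = (987530 - 4317328)*(4654123667/161729862 - 3756498) = -3329798*(-607533249019609/161729862) = 1011481498759498004491/80864931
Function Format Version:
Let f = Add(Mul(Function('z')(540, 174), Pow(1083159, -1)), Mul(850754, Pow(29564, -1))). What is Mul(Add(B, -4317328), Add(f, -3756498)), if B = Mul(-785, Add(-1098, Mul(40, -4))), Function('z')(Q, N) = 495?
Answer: Rational(1011481498759498004491, 80864931) ≈ 1.2508e+13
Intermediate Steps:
f = Rational(4654123667, 161729862) (f = Add(Mul(495, Pow(1083159, -1)), Mul(850754, Pow(29564, -1))) = Add(Mul(495, Rational(1, 1083159)), Mul(850754, Rational(1, 29564))) = Add(Rational(5, 10941), Rational(425377, 14782)) = Rational(4654123667, 161729862) ≈ 28.777)
B = 987530 (B = Mul(-785, Add(-1098, -160)) = Mul(-785, -1258) = 987530)
Mul(Add(B, -4317328), Add(f, -3756498)) = Mul(Add(987530, -4317328), Add(Rational(4654123667, 161729862), -3756498)) = Mul(-3329798, Rational(-607533249019609, 161729862)) = Rational(1011481498759498004491, 80864931)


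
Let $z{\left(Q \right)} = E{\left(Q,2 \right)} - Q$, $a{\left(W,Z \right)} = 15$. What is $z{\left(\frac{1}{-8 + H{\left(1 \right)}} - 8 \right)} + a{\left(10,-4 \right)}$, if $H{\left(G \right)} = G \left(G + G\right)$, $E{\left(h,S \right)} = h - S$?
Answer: $13$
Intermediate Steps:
$H{\left(G \right)} = 2 G^{2}$ ($H{\left(G \right)} = G 2 G = 2 G^{2}$)
$z{\left(Q \right)} = -2$ ($z{\left(Q \right)} = \left(Q - 2\right) - Q = \left(-2 + Q\right) - Q = -2$)
$z{\left(\frac{1}{-8 + H{\left(1 \right)}} - 8 \right)} + a{\left(10,-4 \right)} = -2 + 15 = 13$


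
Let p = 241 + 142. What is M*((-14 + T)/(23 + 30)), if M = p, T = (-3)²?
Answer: -1915/53 ≈ -36.132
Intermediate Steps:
T = 9
p = 383
M = 383
M*((-14 + T)/(23 + 30)) = 383*((-14 + 9)/(23 + 30)) = 383*(-5/53) = -1915/53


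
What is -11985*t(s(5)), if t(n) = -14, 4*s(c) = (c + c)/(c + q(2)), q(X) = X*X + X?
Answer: 167790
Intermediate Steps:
q(X) = X + X**2 (q(X) = X**2 + X = X + X**2)
s(c) = c/(2*(6 + c)) (s(c) = ((c + c)/(c + 2*(1 + 2)))/4 = ((2*c)/(c + 2*3))/4 = ((2*c)/(c + 6))/4 = ((2*c)/(6 + c))/4 = (2*c/(6 + c))/4 = c/(2*(6 + c)))
-11985*t(s(5)) = -11985*(-14) = 167790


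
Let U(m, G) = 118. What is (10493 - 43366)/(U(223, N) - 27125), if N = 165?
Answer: 32873/27007 ≈ 1.2172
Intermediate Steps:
(10493 - 43366)/(U(223, N) - 27125) = (10493 - 43366)/(118 - 27125) = -32873/(-27007) = -32873*(-1/27007) = 32873/27007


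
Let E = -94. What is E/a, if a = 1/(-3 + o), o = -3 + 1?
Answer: 470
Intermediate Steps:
o = -2
a = -⅕ (a = 1/(-3 - 2) = 1/(-5) = -⅕ ≈ -0.20000)
E/a = -94/(-⅕) = -94*(-5) = 470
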